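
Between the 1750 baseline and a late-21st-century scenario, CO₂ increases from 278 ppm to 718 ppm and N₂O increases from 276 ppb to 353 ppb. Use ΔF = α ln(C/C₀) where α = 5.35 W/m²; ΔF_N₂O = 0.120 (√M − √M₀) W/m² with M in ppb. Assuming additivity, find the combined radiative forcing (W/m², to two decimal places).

ΔF = 5.34 W/m²

CO₂: 5.35 × ln(718/278) = 5.35 × ln(2.58273) = 5.35 × 0.94885 = 5.0763 W/m².
N₂O: 0.120 × (√353 − √276) = 0.120 × (18.7883 − 16.6132) = 0.120 × 2.1751 = 0.2610 W/m².
Total ΔF = 5.0763 + 0.2610 = 5.3373 W/m².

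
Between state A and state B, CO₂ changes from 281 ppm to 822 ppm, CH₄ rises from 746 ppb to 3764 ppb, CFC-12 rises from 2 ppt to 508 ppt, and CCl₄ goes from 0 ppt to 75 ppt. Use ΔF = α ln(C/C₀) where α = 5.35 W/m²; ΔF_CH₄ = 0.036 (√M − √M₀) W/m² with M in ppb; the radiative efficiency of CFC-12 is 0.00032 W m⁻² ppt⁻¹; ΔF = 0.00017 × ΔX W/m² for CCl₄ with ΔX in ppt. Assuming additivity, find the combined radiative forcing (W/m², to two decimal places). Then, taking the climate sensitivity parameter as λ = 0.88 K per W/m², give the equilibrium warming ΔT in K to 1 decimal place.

ΔF = 7.14 W/m²; ΔT = 6.3 K

CO₂: 5.35 × ln(822/281) = 5.35 × ln(2.92527) = 5.35 × 1.07339 = 5.7426 W/m².
CH₄: 0.036 × (√3764 − √746) = 0.036 × (61.3514 − 27.3130) = 0.036 × 34.0384 = 1.2254 W/m².
CFC-12: ΔF = 0.00032 × (508 − 2) = 0.00032 × 506 = 0.1619 W/m².
CCl₄: ΔF = 0.00017 × (75 − 0) = 0.00017 × 75 = 0.0128 W/m².
Total ΔF = 5.7426 + 1.2254 + 0.1619 + 0.0128 = 7.1427 W/m².
ΔT = λ ΔF = 0.88 × 7.14 = 6.2832 K.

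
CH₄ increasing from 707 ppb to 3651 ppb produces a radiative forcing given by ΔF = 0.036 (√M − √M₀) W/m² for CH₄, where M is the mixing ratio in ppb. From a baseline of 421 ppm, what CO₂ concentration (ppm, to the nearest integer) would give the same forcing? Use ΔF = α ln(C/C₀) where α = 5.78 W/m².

CH₄ forcing: 0.036 × (√3651 − √707) = 0.036 × (60.4235 − 26.5895) = 0.036 × 33.8340 = 1.21802 W/m².
Set 5.78 ln(C/421) = 1.21802: ln(C/421) = 1.21802/5.78 = 0.21073, so C = 421 × e^0.21073 = 421 × 1.23458 = 519.76 ppm.

C ≈ 520 ppm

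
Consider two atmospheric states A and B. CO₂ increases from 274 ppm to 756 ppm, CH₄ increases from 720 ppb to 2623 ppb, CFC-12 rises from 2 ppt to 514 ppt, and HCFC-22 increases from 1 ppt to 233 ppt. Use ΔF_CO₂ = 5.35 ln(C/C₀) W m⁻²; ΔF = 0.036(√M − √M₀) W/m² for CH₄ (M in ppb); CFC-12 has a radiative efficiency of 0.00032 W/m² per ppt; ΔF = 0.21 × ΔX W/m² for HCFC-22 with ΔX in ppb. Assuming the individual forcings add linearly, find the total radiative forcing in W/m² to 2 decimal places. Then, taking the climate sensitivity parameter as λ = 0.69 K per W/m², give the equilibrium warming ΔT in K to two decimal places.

ΔF = 6.52 W/m²; ΔT = 4.50 K

CO₂: 5.35 × ln(756/274) = 5.35 × ln(2.75912) = 5.35 × 1.01491 = 5.4298 W/m².
CH₄: 0.036 × (√2623 − √720) = 0.036 × (51.2152 − 26.8328) = 0.036 × 24.3824 = 0.8778 W/m².
CFC-12: ΔF = 0.00032 × (514 − 2) = 0.00032 × 512 = 0.1638 W/m².
HCFC-22: Δ = 233 − 1 = 232 ppt = 0.232 ppb; ΔF = 0.21 × 0.232 = 0.0487 W/m².
Total ΔF = 5.4298 + 0.8778 + 0.1638 + 0.0487 = 6.5201 W/m².
ΔT = λ ΔF = 0.69 × 6.52 = 4.4988 K.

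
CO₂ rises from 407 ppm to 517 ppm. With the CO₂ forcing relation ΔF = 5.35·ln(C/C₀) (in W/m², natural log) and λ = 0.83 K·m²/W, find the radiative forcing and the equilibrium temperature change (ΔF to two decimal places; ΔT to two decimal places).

ΔF = 1.28 W/m²; ΔT = 1.06 K

CO₂: 5.35 × ln(517/407) = 5.35 × ln(1.27027) = 5.35 × 0.23923 = 1.2799 W/m².
ΔT = λ ΔF = 0.83 × 1.28 = 1.0624 K.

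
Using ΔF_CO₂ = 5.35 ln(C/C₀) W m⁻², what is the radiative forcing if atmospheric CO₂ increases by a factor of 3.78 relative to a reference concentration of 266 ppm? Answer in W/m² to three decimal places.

ΔF = 5.35 × ln(3.78) = 5.35 × 1.32972 = 7.1140 W/m².

ΔF = 7.114 W/m²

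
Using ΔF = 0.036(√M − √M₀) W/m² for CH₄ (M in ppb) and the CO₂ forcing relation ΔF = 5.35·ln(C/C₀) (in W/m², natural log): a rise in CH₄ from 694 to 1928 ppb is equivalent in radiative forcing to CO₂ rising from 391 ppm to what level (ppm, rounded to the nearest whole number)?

C ≈ 440 ppm

CH₄ forcing: 0.036 × (√1928 − √694) = 0.036 × (43.9090 − 26.3439) = 0.036 × 17.5651 = 0.63234 W/m².
Set 5.35 ln(C/391) = 0.63234: ln(C/391) = 0.63234/5.35 = 0.11819, so C = 391 × e^0.11819 = 391 × 1.12546 = 440.05 ppm.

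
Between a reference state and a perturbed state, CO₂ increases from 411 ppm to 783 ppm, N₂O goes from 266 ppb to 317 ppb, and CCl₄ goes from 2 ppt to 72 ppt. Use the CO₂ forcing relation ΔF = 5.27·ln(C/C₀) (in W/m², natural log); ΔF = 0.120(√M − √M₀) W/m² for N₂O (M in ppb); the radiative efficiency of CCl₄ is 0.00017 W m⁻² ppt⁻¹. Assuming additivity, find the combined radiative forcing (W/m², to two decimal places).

ΔF = 3.59 W/m²

CO₂: 5.27 × ln(783/411) = 5.27 × ln(1.90511) = 5.27 × 0.64454 = 3.3967 W/m².
N₂O: 0.120 × (√317 − √266) = 0.120 × (17.8045 − 16.3095) = 0.120 × 1.4950 = 0.1794 W/m².
CCl₄: ΔF = 0.00017 × (72 − 2) = 0.00017 × 70 = 0.0119 W/m².
Total ΔF = 3.3967 + 0.1794 + 0.0119 = 3.5880 W/m².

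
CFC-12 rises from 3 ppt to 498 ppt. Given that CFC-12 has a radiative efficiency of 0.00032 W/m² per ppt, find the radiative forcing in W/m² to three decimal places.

ΔF = 0.158 W/m²

CFC-12: ΔF = 0.00032 × (498 − 3) = 0.00032 × 495 = 0.1584 W/m².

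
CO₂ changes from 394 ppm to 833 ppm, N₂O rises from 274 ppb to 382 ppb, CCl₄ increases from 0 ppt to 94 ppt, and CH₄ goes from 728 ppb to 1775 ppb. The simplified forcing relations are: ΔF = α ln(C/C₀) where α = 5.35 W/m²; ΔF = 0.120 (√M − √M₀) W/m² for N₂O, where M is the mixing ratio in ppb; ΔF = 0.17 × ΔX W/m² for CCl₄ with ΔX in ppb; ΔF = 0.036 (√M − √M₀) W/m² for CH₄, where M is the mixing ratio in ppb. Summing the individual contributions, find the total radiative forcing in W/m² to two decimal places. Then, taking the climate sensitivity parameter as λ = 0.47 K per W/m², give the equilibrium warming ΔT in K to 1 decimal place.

ΔF = 4.93 W/m²; ΔT = 2.3 K

CO₂: 5.35 × ln(833/394) = 5.35 × ln(2.11421) = 5.35 × 0.74868 = 4.0054 W/m².
N₂O: 0.120 × (√382 − √274) = 0.120 × (19.5448 − 16.5529) = 0.120 × 2.9919 = 0.3590 W/m².
CCl₄: Δ = 94 − 0 = 94 ppt = 0.094 ppb; ΔF = 0.17 × 0.094 = 0.0160 W/m².
CH₄: 0.036 × (√1775 − √728) = 0.036 × (42.1307 − 26.9815) = 0.036 × 15.1492 = 0.5454 W/m².
Total ΔF = 4.0054 + 0.3590 + 0.0160 + 0.5454 = 4.9258 W/m².
ΔT = λ ΔF = 0.47 × 4.93 = 2.3171 K.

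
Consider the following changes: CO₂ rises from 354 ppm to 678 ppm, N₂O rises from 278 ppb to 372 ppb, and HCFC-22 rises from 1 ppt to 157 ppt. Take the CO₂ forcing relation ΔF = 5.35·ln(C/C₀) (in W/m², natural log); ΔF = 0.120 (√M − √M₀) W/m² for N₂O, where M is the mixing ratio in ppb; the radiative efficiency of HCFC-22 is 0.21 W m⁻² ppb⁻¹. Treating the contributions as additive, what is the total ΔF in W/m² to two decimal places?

CO₂: 5.35 × ln(678/354) = 5.35 × ln(1.91525) = 5.35 × 0.64985 = 3.4767 W/m².
N₂O: 0.120 × (√372 − √278) = 0.120 × (19.2873 − 16.6733) = 0.120 × 2.6140 = 0.3137 W/m².
HCFC-22: Δ = 157 − 1 = 156 ppt = 0.156 ppb; ΔF = 0.21 × 0.156 = 0.0328 W/m².
Total ΔF = 3.4767 + 0.3137 + 0.0328 = 3.8232 W/m².

ΔF = 3.82 W/m²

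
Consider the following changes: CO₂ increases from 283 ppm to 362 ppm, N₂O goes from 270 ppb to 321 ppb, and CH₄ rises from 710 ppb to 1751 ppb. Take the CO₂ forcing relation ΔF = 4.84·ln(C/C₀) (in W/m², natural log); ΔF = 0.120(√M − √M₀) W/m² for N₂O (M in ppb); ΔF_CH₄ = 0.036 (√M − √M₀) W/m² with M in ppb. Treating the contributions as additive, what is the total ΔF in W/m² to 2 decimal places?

CO₂: 4.84 × ln(362/283) = 4.84 × ln(1.27915) = 4.84 × 0.24620 = 1.1916 W/m².
N₂O: 0.120 × (√321 − √270) = 0.120 × (17.9165 − 16.4317) = 0.120 × 1.4848 = 0.1782 W/m².
CH₄: 0.036 × (√1751 − √710) = 0.036 × (41.8450 − 26.6458) = 0.036 × 15.1992 = 0.5472 W/m².
Total ΔF = 1.1916 + 0.1782 + 0.5472 = 1.9170 W/m².

ΔF = 1.92 W/m²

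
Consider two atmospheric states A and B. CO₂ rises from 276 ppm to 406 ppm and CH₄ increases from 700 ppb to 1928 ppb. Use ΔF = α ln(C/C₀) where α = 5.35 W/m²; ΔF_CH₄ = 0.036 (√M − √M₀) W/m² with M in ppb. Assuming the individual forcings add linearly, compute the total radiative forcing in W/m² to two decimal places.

CO₂: 5.35 × ln(406/276) = 5.35 × ln(1.47101) = 5.35 × 0.38595 = 2.0648 W/m².
CH₄: 0.036 × (√1928 − √700) = 0.036 × (43.9090 − 26.4575) = 0.036 × 17.4515 = 0.6283 W/m².
Total ΔF = 2.0648 + 0.6283 = 2.6931 W/m².

ΔF = 2.69 W/m²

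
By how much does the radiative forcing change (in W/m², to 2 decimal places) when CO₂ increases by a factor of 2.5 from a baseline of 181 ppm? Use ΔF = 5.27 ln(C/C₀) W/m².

Because the forcing depends only on the ratio C/C₀, the initial concentration does not enter.
ΔF = 5.27 × ln(2.5) = 5.27 × 0.91629 = 4.8288 W/m².

ΔF = 4.83 W/m²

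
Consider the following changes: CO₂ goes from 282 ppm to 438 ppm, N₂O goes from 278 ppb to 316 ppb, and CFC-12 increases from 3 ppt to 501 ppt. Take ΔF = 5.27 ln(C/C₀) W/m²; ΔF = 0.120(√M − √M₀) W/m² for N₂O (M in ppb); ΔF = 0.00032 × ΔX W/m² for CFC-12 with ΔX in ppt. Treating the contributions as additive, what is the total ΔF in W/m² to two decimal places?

CO₂: 5.27 × ln(438/282) = 5.27 × ln(1.55319) = 5.27 × 0.44031 = 2.3204 W/m².
N₂O: 0.120 × (√316 − √278) = 0.120 × (17.7764 − 16.6733) = 0.120 × 1.1031 = 0.1324 W/m².
CFC-12: ΔF = 0.00032 × (501 − 3) = 0.00032 × 498 = 0.1594 W/m².
Total ΔF = 2.3204 + 0.1324 + 0.1594 = 2.6122 W/m².

ΔF = 2.61 W/m²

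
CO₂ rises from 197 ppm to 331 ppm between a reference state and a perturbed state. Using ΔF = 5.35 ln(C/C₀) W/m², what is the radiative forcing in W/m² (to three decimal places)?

ΔF = 2.776 W/m²

CO₂ absorption bands are partially saturated, so forcing scales with the logarithm of the concentration ratio.
CO₂: 5.35 × ln(331/197) = 5.35 × ln(1.68020) = 5.35 × 0.51891 = 2.7762 W/m².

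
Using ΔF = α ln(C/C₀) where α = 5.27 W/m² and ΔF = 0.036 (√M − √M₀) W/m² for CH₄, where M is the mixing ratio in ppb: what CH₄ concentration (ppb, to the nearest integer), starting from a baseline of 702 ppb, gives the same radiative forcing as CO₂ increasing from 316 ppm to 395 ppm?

M ≈ 3500 ppb

CO₂ forcing: 5.27 × ln(395/316) = 5.27 × 0.223144 = 1.17597 W/m².
Set 0.036(√M − √702) = 1.17597: √M = 1.17597/0.036 + √702 = 32.6658 + 26.4953 = 59.1611.
M = (59.1611)² = 3500.04 ppb.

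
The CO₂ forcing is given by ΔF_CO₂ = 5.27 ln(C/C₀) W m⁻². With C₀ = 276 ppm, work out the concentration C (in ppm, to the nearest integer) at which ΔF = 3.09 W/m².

C ≈ 496 ppm

Set 5.27 ln(C/276) = 3.09, so ln(C/276) = 3.09/5.27 = 0.58634.
Then C/276 = e^0.58634 = 1.79740, giving C = 276 × 1.79740 = 496.08 ppm.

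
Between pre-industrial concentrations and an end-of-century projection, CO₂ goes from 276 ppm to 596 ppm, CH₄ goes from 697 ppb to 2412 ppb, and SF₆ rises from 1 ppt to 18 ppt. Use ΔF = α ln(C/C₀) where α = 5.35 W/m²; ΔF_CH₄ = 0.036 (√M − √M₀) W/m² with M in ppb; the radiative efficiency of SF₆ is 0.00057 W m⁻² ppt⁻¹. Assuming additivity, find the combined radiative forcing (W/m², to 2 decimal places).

ΔF = 4.95 W/m²

CO₂: 5.35 × ln(596/276) = 5.35 × ln(2.15942) = 5.35 × 0.76984 = 4.1186 W/m².
CH₄: 0.036 × (√2412 − √697) = 0.036 × (49.1121 − 26.4008) = 0.036 × 22.7113 = 0.8176 W/m².
SF₆: ΔF = 0.00057 × (18 − 1) = 0.00057 × 17 = 0.0097 W/m².
Total ΔF = 4.1186 + 0.8176 + 0.0097 = 4.9459 W/m².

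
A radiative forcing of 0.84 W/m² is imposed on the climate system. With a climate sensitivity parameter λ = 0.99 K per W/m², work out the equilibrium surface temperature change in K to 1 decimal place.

ΔT = 0.8 K

ΔT = λ ΔF = 0.99 × 0.84 = 0.8316 K.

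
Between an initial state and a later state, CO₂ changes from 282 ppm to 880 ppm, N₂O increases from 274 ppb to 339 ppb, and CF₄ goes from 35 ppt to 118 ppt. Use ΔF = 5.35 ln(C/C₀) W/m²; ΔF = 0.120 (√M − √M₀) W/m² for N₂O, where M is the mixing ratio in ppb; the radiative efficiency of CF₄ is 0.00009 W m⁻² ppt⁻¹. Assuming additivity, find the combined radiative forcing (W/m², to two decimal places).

CO₂: 5.35 × ln(880/282) = 5.35 × ln(3.12057) = 5.35 × 1.13802 = 6.0884 W/m².
N₂O: 0.120 × (√339 − √274) = 0.120 × (18.4120 − 16.5529) = 0.120 × 1.8591 = 0.2231 W/m².
CF₄: ΔF = 0.00009 × (118 − 35) = 0.00009 × 83 = 0.0075 W/m².
Total ΔF = 6.0884 + 0.2231 + 0.0075 = 6.3190 W/m².

ΔF = 6.32 W/m²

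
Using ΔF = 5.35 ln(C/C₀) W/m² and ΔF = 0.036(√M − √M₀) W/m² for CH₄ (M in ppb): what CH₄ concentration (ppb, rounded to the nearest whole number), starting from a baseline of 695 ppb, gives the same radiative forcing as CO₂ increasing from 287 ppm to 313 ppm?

CO₂ forcing: 5.35 × ln(313/287) = 5.35 × 0.086721 = 0.46396 W/m².
Set 0.036(√M − √695) = 0.46396: √M = 0.46396/0.036 + √695 = 12.8878 + 26.3629 = 39.2507.
M = (39.2507)² = 1540.62 ppb.

M ≈ 1541 ppb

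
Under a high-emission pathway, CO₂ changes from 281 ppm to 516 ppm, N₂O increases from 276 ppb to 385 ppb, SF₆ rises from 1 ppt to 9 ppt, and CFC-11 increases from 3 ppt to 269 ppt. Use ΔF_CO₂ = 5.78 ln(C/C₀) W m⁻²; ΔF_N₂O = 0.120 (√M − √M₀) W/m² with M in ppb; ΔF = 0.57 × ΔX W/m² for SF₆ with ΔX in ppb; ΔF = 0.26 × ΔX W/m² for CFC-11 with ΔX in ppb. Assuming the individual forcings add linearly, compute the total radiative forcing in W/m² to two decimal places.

CO₂: 5.78 × ln(516/281) = 5.78 × ln(1.83630) = 5.78 × 0.60775 = 3.5128 W/m².
N₂O: 0.120 × (√385 − √276) = 0.120 × (19.6214 − 16.6132) = 0.120 × 3.0082 = 0.3610 W/m².
SF₆: Δ = 9 − 1 = 8 ppt = 0.008 ppb; ΔF = 0.57 × 0.008 = 0.0046 W/m².
CFC-11: Δ = 269 − 3 = 266 ppt = 0.266 ppb; ΔF = 0.26 × 0.266 = 0.0692 W/m².
Total ΔF = 3.5128 + 0.3610 + 0.0046 + 0.0692 = 3.9476 W/m².

ΔF = 3.95 W/m²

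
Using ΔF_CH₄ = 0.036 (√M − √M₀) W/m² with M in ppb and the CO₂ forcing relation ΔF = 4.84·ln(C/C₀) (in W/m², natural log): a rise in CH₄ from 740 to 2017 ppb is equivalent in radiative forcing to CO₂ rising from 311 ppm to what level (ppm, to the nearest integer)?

CH₄ forcing: 0.036 × (√2017 − √740) = 0.036 × (44.9110 − 27.2029) = 0.036 × 17.7081 = 0.63749 W/m².
Set 4.84 ln(C/311) = 0.63749: ln(C/311) = 0.63749/4.84 = 0.13171, so C = 311 × e^0.13171 = 311 × 1.14078 = 354.78 ppm.

C ≈ 355 ppm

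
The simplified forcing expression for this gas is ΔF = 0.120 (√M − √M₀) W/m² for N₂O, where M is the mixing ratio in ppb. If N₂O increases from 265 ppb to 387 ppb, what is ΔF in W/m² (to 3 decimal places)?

N₂O: 0.120 × (√387 − √265) = 0.120 × (19.6723 − 16.2788) = 0.120 × 3.3935 = 0.4072 W/m².

ΔF = 0.407 W/m²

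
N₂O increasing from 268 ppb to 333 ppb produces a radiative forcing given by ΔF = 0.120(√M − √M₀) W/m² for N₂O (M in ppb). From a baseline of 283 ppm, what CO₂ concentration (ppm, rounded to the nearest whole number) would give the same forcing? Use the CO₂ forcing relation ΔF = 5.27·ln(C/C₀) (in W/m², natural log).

C ≈ 295 ppm

N₂O forcing: 0.120 × (√333 − √268) = 0.120 × (18.2483 − 16.3707) = 0.120 × 1.8776 = 0.22531 W/m².
Set 5.27 ln(C/283) = 0.22531: ln(C/283) = 0.22531/5.27 = 0.04275, so C = 283 × e^0.04275 = 283 × 1.04368 = 295.36 ppm.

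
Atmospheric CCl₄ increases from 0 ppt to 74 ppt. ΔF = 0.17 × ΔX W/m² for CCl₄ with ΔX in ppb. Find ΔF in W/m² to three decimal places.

CCl₄: Δ = 74 − 0 = 74 ppt = 0.074 ppb; ΔF = 0.17 × 0.074 = 0.0126 W/m².

ΔF = 0.013 W/m²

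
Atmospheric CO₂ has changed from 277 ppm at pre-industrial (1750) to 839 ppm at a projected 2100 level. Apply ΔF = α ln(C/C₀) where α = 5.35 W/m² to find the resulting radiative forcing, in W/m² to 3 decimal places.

CO₂ absorption bands are partially saturated, so forcing scales with the logarithm of the concentration ratio.
CO₂: 5.35 × ln(839/277) = 5.35 × ln(3.02888) = 5.35 × 1.10819 = 5.9288 W/m².

ΔF = 5.929 W/m²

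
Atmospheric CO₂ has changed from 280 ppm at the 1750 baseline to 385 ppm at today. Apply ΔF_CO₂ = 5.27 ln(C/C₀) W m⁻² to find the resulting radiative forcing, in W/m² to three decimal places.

CO₂: 5.27 × ln(385/280) = 5.27 × ln(1.37500) = 5.27 × 0.31845 = 1.6782 W/m².

ΔF = 1.678 W/m²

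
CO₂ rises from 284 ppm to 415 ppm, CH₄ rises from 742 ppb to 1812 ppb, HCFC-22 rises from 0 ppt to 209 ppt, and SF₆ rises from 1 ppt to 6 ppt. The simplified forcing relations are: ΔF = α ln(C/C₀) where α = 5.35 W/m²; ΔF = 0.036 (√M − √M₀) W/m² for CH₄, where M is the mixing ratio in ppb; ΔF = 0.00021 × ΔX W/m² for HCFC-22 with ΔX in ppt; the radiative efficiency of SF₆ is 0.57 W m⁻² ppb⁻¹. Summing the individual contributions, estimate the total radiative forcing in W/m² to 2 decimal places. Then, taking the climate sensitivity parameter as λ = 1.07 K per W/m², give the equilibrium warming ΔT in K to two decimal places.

ΔF = 2.63 W/m²; ΔT = 2.81 K

CO₂: 5.35 × ln(415/284) = 5.35 × ln(1.46127) = 5.35 × 0.37931 = 2.0293 W/m².
CH₄: 0.036 × (√1812 − √742) = 0.036 × (42.5676 − 27.2397) = 0.036 × 15.3279 = 0.5518 W/m².
HCFC-22: ΔF = 0.00021 × (209 − 0) = 0.00021 × 209 = 0.0439 W/m².
SF₆: Δ = 6 − 1 = 5 ppt = 0.005 ppb; ΔF = 0.57 × 0.005 = 0.0029 W/m².
Total ΔF = 2.0293 + 0.5518 + 0.0439 + 0.0029 = 2.6279 W/m².
ΔT = λ ΔF = 1.07 × 2.63 = 2.8141 K.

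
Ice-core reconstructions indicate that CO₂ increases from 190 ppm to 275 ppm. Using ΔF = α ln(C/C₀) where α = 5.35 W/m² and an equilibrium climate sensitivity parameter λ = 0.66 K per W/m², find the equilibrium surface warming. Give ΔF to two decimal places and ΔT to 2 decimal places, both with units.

CO₂: 5.35 × ln(275/190) = 5.35 × ln(1.44737) = 5.35 × 0.36975 = 1.9782 W/m².
ΔT = λ ΔF = 0.66 × 1.98 = 1.3068 K.

ΔF = 1.98 W/m²; ΔT = 1.31 K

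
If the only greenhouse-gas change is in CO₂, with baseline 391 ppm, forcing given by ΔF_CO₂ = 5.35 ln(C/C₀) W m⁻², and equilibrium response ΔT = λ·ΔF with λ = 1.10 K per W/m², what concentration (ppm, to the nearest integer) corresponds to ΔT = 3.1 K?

C ≈ 662 ppm

Required forcing: ΔF = ΔT/λ = 3.1/1.10 = 2.8182 W/m².
Then ln(C/391) = ΔF/5.35 = 2.8182/5.35 = 0.52677.
So C = 391 × e^0.52677 = 391 × 1.69345 = 662.14 ppm.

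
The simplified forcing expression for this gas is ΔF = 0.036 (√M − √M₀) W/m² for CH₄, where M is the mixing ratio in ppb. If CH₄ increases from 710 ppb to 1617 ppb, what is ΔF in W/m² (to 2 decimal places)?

CH₄: 0.036 × (√1617 − √710) = 0.036 × (40.2119 − 26.6458) = 0.036 × 13.5661 = 0.4884 W/m².

ΔF = 0.49 W/m²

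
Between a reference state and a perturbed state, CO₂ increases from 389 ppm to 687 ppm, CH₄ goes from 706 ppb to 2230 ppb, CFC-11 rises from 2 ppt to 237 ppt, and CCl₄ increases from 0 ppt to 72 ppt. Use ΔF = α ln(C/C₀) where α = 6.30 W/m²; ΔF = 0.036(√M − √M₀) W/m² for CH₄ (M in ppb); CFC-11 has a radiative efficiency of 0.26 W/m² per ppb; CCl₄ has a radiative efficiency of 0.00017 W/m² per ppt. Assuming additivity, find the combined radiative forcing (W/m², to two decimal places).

ΔF = 4.40 W/m²

CO₂: 6.30 × ln(687/389) = 6.30 × ln(1.76607) = 6.30 × 0.56876 = 3.5832 W/m².
CH₄: 0.036 × (√2230 − √706) = 0.036 × (47.2229 − 26.5707) = 0.036 × 20.6522 = 0.7435 W/m².
CFC-11: Δ = 237 − 2 = 235 ppt = 0.235 ppb; ΔF = 0.26 × 0.235 = 0.0611 W/m².
CCl₄: ΔF = 0.00017 × (72 − 0) = 0.00017 × 72 = 0.0122 W/m².
Total ΔF = 3.5832 + 0.7435 + 0.0611 + 0.0122 = 4.4000 W/m².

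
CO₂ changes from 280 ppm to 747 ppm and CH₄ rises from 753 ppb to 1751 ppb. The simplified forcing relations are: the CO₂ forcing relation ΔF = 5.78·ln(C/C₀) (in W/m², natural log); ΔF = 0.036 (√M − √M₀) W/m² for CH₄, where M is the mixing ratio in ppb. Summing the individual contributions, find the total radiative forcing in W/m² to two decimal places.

CO₂: 5.78 × ln(747/280) = 5.78 × ln(2.66786) = 5.78 × 0.98128 = 5.6718 W/m².
CH₄: 0.036 × (√1751 − √753) = 0.036 × (41.8450 − 27.4408) = 0.036 × 14.4042 = 0.5186 W/m².
Total ΔF = 5.6718 + 0.5186 = 6.1904 W/m².

ΔF = 6.19 W/m²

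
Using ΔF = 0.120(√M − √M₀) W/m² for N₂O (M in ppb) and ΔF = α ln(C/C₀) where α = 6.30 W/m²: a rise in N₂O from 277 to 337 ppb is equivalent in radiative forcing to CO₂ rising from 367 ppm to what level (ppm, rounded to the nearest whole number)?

N₂O forcing: 0.120 × (√337 − √277) = 0.120 × (18.3576 − 16.6433) = 0.120 × 1.7143 = 0.20572 W/m².
Set 6.30 ln(C/367) = 0.20572: ln(C/367) = 0.20572/6.30 = 0.03265, so C = 367 × e^0.03265 = 367 × 1.03319 = 379.18 ppm.

C ≈ 379 ppm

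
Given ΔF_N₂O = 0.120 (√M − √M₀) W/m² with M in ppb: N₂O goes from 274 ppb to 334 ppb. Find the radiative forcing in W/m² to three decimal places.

N₂O: 0.120 × (√334 − √274) = 0.120 × (18.2757 − 16.5529) = 0.120 × 1.7228 = 0.2067 W/m².

ΔF = 0.207 W/m²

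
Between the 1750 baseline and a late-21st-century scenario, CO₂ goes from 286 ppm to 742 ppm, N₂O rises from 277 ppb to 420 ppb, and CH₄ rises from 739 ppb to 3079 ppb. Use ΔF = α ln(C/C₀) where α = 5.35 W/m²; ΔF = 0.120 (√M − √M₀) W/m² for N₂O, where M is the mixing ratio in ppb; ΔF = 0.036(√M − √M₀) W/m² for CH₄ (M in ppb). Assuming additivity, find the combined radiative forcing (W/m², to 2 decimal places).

ΔF = 6.58 W/m²

CO₂: 5.35 × ln(742/286) = 5.35 × ln(2.59441) = 5.35 × 0.95336 = 5.1005 W/m².
N₂O: 0.120 × (√420 − √277) = 0.120 × (20.4939 − 16.6433) = 0.120 × 3.8506 = 0.4621 W/m².
CH₄: 0.036 × (√3079 − √739) = 0.036 × (55.4887 − 27.1846) = 0.036 × 28.3041 = 1.0189 W/m².
Total ΔF = 5.1005 + 0.4621 + 1.0189 = 6.5815 W/m².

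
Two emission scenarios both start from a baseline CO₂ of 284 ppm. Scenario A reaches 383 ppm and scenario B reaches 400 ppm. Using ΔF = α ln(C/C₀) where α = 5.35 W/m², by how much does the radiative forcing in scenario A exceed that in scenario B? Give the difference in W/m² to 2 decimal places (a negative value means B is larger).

ΔF_A − ΔF_B = -0.23 W/m²

ΔF_A = 5.35 ln(383/284) = 5.35 × 0.29906 = 1.6000 W/m².
ΔF_B = 5.35 ln(400/284) = 5.35 × 0.34249 = 1.8323 W/m².
Difference: 1.6000 − 1.8323 = -0.2323 W/m².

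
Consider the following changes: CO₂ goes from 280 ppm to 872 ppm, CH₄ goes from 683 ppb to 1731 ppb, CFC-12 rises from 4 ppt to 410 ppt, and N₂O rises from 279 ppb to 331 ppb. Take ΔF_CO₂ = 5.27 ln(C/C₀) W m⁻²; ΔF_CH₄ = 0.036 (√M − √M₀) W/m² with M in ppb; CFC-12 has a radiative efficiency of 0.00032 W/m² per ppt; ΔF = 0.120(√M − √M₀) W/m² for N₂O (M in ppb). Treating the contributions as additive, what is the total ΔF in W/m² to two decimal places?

ΔF = 6.85 W/m²

CO₂: 5.27 × ln(872/280) = 5.27 × ln(3.11429) = 5.27 × 1.13600 = 5.9867 W/m².
CH₄: 0.036 × (√1731 − √683) = 0.036 × (41.6053 − 26.1343) = 0.036 × 15.4710 = 0.5570 W/m².
CFC-12: ΔF = 0.00032 × (410 − 4) = 0.00032 × 406 = 0.1299 W/m².
N₂O: 0.120 × (√331 − √279) = 0.120 × (18.1934 − 16.7033) = 0.120 × 1.4901 = 0.1788 W/m².
Total ΔF = 5.9867 + 0.5570 + 0.1299 + 0.1788 = 6.8524 W/m².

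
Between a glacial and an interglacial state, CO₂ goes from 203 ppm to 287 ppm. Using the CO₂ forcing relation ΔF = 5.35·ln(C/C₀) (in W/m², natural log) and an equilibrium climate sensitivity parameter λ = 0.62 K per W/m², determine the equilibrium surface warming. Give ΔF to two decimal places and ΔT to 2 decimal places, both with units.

CO₂: 5.35 × ln(287/203) = 5.35 × ln(1.41379) = 5.35 × 0.34627 = 1.8525 W/m².
ΔT = λ ΔF = 0.62 × 1.85 = 1.1470 K.

ΔF = 1.85 W/m²; ΔT = 1.15 K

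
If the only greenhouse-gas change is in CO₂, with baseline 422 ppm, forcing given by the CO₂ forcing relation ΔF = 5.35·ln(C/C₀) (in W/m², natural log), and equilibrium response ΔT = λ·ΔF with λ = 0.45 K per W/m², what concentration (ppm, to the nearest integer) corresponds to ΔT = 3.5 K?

Required forcing: ΔF = ΔT/λ = 3.5/0.45 = 7.7778 W/m².
Then ln(C/422) = ΔF/5.35 = 7.7778/5.35 = 1.45379.
So C = 422 × e^1.45379 = 422 × 4.27930 = 1805.86 ppm.

C ≈ 1806 ppm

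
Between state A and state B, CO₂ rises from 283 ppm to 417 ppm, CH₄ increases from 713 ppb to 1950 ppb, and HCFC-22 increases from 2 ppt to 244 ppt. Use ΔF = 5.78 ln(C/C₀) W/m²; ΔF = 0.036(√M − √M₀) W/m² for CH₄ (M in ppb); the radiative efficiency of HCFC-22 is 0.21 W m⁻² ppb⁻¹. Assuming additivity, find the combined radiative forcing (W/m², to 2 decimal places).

ΔF = 2.92 W/m²

CO₂: 5.78 × ln(417/283) = 5.78 × ln(1.47350) = 5.78 × 0.38764 = 2.2406 W/m².
CH₄: 0.036 × (√1950 − √713) = 0.036 × (44.1588 − 26.7021) = 0.036 × 17.4567 = 0.6284 W/m².
HCFC-22: Δ = 244 − 2 = 242 ppt = 0.242 ppb; ΔF = 0.21 × 0.242 = 0.0508 W/m².
Total ΔF = 2.2406 + 0.6284 + 0.0508 = 2.9198 W/m².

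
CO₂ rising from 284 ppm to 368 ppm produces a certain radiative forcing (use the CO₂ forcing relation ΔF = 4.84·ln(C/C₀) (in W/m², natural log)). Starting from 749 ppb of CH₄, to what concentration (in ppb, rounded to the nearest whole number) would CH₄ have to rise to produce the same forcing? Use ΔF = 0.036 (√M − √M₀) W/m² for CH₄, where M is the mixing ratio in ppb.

M ≈ 3869 ppb

CO₂ forcing: 4.84 × ln(368/284) = 4.84 × 0.259109 = 1.25409 W/m².
Set 0.036(√M − √749) = 1.25409: √M = 1.25409/0.036 + √749 = 34.8358 + 27.3679 = 62.2037.
M = (62.2037)² = 3869.30 ppb.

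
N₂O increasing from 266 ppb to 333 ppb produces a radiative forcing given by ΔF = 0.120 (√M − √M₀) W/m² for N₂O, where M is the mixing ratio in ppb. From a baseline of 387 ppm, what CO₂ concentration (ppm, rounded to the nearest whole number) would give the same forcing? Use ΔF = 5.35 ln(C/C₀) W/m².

N₂O forcing: 0.120 × (√333 − √266) = 0.120 × (18.2483 − 16.3095) = 0.120 × 1.9388 = 0.23266 W/m².
Set 5.35 ln(C/387) = 0.23266: ln(C/387) = 0.23266/5.35 = 0.04349, so C = 387 × e^0.04349 = 387 × 1.04445 = 404.20 ppm.

C ≈ 404 ppm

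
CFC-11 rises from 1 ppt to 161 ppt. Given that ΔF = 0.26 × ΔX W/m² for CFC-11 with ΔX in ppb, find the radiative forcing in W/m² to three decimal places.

CFC-11: Δ = 161 − 1 = 160 ppt = 0.160 ppb; ΔF = 0.26 × 0.160 = 0.0416 W/m².

ΔF = 0.042 W/m²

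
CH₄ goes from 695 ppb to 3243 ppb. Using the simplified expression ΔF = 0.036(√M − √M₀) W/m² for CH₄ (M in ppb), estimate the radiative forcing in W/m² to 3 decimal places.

ΔF = 1.101 W/m²

CH₄: 0.036 × (√3243 − √695) = 0.036 × (56.9473 − 26.3629) = 0.036 × 30.5844 = 1.1010 W/m².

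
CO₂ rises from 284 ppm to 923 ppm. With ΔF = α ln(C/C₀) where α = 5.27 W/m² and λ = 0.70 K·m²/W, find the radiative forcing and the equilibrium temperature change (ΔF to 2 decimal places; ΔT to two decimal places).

CO₂: 5.27 × ln(923/284) = 5.27 × ln(3.25000) = 5.27 × 1.17865 = 6.2115 W/m².
ΔT = λ ΔF = 0.70 × 6.21 = 4.3470 K.

ΔF = 6.21 W/m²; ΔT = 4.35 K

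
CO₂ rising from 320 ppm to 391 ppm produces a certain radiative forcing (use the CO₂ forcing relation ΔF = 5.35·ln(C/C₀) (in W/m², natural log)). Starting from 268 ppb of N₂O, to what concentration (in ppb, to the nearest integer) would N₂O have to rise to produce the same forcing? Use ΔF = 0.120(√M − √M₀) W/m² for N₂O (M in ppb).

M ≈ 640 ppb

CO₂ forcing: 5.35 × ln(391/320) = 5.35 × 0.200387 = 1.07207 W/m².
Set 0.120(√M − √268) = 1.07207: √M = 1.07207/0.120 + √268 = 8.9339 + 16.3707 = 25.3046.
M = (25.3046)² = 640.32 ppb.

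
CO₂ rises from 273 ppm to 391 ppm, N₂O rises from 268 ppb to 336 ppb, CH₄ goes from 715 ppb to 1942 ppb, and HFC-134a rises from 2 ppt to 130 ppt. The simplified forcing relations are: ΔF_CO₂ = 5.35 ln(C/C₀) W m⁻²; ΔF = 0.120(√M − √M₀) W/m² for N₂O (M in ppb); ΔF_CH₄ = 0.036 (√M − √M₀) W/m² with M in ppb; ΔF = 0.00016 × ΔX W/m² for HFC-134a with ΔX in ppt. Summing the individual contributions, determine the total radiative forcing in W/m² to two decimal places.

ΔF = 2.80 W/m²

CO₂: 5.35 × ln(391/273) = 5.35 × ln(1.43223) = 5.35 × 0.35923 = 1.9219 W/m².
N₂O: 0.120 × (√336 − √268) = 0.120 × (18.3303 − 16.3707) = 0.120 × 1.9596 = 0.2352 W/m².
CH₄: 0.036 × (√1942 − √715) = 0.036 × (44.0681 − 26.7395) = 0.036 × 17.3286 = 0.6238 W/m².
HFC-134a: ΔF = 0.00016 × (130 − 2) = 0.00016 × 128 = 0.0205 W/m².
Total ΔF = 1.9219 + 0.2352 + 0.6238 + 0.0205 = 2.8014 W/m².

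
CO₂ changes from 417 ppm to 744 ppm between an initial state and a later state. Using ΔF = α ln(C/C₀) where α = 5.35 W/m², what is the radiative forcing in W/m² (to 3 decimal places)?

CO₂: 5.35 × ln(744/417) = 5.35 × ln(1.78417) = 5.35 × 0.57895 = 3.0974 W/m².

ΔF = 3.097 W/m²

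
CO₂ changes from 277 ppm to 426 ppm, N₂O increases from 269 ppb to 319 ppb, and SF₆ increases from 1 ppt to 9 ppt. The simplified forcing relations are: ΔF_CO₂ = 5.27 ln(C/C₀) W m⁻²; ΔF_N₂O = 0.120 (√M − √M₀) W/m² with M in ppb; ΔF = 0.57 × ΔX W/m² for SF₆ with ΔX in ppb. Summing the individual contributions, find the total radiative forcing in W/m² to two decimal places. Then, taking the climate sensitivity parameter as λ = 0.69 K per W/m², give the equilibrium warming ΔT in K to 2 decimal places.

ΔF = 2.45 W/m²; ΔT = 1.69 K

CO₂: 5.27 × ln(426/277) = 5.27 × ln(1.53791) = 5.27 × 0.43042 = 2.2683 W/m².
N₂O: 0.120 × (√319 − √269) = 0.120 × (17.8606 − 16.4012) = 0.120 × 1.4594 = 0.1751 W/m².
SF₆: Δ = 9 − 1 = 8 ppt = 0.008 ppb; ΔF = 0.57 × 0.008 = 0.0046 W/m².
Total ΔF = 2.2683 + 0.1751 + 0.0046 = 2.4480 W/m².
ΔT = λ ΔF = 0.69 × 2.45 = 1.6905 K.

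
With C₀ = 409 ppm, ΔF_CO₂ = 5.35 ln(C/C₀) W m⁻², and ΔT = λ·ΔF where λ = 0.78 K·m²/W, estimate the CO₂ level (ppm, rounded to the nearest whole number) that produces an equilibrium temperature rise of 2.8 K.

C ≈ 800 ppm

Required forcing: ΔF = ΔT/λ = 2.8/0.78 = 3.5897 W/m².
Then ln(C/409) = ΔF/5.35 = 3.5897/5.35 = 0.67097.
So C = 409 × e^0.67097 = 409 × 1.95613 = 800.06 ppm.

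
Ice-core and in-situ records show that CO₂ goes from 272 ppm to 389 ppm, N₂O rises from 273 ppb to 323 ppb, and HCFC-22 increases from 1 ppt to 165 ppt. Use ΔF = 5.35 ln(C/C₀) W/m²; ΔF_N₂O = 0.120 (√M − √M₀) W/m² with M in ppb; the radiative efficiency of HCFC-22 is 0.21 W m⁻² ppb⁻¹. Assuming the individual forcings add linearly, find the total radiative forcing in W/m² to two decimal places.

ΔF = 2.12 W/m²

CO₂: 5.35 × ln(389/272) = 5.35 × ln(1.43015) = 5.35 × 0.35778 = 1.9141 W/m².
N₂O: 0.120 × (√323 − √273) = 0.120 × (17.9722 − 16.5227) = 0.120 × 1.4495 = 0.1739 W/m².
HCFC-22: Δ = 165 − 1 = 164 ppt = 0.164 ppb; ΔF = 0.21 × 0.164 = 0.0344 W/m².
Total ΔF = 1.9141 + 0.1739 + 0.0344 = 2.1224 W/m².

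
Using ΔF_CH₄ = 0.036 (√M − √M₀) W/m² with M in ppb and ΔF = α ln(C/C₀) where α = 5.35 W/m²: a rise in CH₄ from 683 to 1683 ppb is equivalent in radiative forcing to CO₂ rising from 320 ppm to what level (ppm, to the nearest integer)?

C ≈ 354 ppm

CH₄ forcing: 0.036 × (√1683 − √683) = 0.036 × (41.0244 − 26.1343) = 0.036 × 14.8901 = 0.53604 W/m².
Set 5.35 ln(C/320) = 0.53604: ln(C/320) = 0.53604/5.35 = 0.10019, so C = 320 × e^0.10019 = 320 × 1.10538 = 353.72 ppm.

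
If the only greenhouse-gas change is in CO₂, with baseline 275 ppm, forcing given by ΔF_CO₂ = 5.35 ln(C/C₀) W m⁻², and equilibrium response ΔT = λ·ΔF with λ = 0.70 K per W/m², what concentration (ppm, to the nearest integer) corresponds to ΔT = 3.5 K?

C ≈ 700 ppm

Required forcing: ΔF = ΔT/λ = 3.5/0.70 = 5.0000 W/m².
Then ln(C/275) = ΔF/5.35 = 5.0000/5.35 = 0.93458.
So C = 275 × e^0.93458 = 275 × 2.54614 = 700.19 ppm.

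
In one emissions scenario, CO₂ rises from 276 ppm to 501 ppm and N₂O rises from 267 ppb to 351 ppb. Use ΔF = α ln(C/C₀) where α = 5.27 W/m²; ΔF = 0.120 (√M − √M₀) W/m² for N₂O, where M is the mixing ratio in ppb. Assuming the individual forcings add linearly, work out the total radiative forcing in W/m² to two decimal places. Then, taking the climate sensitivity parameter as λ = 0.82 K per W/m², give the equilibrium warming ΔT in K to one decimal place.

CO₂: 5.27 × ln(501/276) = 5.27 × ln(1.81522) = 5.27 × 0.59621 = 3.1420 W/m².
N₂O: 0.120 × (√351 − √267) = 0.120 × (18.7350 − 16.3401) = 0.120 × 2.3949 = 0.2874 W/m².
Total ΔF = 3.1420 + 0.2874 = 3.4294 W/m².
ΔT = λ ΔF = 0.82 × 3.43 = 2.8126 K.

ΔF = 3.43 W/m²; ΔT = 2.8 K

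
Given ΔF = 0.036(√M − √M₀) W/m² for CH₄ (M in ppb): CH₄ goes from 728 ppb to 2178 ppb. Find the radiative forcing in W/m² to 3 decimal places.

ΔF = 0.709 W/m²

CH₄: 0.036 × (√2178 − √728) = 0.036 × (46.6690 − 26.9815) = 0.036 × 19.6875 = 0.7088 W/m².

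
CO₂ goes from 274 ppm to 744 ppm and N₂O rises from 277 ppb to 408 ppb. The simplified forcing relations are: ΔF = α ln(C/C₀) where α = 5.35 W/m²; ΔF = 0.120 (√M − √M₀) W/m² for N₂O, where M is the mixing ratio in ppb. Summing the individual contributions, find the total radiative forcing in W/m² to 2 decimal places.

CO₂: 5.35 × ln(744/274) = 5.35 × ln(2.71533) = 5.35 × 0.99891 = 5.3442 W/m².
N₂O: 0.120 × (√408 − √277) = 0.120 × (20.1990 − 16.6433) = 0.120 × 3.5557 = 0.4267 W/m².
Total ΔF = 5.3442 + 0.4267 = 5.7709 W/m².

ΔF = 5.77 W/m²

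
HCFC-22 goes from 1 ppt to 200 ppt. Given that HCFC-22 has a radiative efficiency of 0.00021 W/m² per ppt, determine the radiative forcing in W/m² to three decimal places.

HCFC-22: ΔF = 0.00021 × (200 − 1) = 0.00021 × 199 = 0.0418 W/m².

ΔF = 0.042 W/m²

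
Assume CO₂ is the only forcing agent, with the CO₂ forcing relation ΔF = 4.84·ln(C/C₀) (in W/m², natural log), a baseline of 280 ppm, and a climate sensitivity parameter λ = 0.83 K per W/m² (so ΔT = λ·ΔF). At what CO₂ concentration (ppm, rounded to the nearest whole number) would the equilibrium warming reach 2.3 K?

C ≈ 496 ppm

Required forcing: ΔF = ΔT/λ = 2.3/0.83 = 2.7711 W/m².
Then ln(C/280) = ΔF/4.84 = 2.7711/4.84 = 0.57254.
So C = 280 × e^0.57254 = 280 × 1.77276 = 496.37 ppm.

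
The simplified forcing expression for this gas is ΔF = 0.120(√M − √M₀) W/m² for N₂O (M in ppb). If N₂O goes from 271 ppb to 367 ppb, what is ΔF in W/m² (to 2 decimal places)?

N₂O: 0.120 × (√367 − √271) = 0.120 × (19.1572 − 16.4621) = 0.120 × 2.6951 = 0.3234 W/m².

ΔF = 0.32 W/m²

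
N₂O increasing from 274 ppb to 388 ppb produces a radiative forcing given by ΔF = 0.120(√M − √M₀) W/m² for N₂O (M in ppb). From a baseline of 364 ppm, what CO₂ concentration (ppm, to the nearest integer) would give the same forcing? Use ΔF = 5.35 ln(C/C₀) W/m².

C ≈ 391 ppm

N₂O forcing: 0.120 × (√388 − √274) = 0.120 × (19.6977 − 16.5529) = 0.120 × 3.1448 = 0.37738 W/m².
Set 5.35 ln(C/364) = 0.37738: ln(C/364) = 0.37738/5.35 = 0.07054, so C = 364 × e^0.07054 = 364 × 1.07309 = 390.60 ppm.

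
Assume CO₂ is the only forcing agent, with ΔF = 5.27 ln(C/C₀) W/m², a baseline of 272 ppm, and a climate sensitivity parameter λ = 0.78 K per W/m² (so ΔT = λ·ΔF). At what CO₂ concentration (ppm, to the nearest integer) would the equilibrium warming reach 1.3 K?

Required forcing: ΔF = ΔT/λ = 1.3/0.78 = 1.6667 W/m².
Then ln(C/272) = ΔF/5.27 = 1.6667/5.27 = 0.31626.
So C = 272 × e^0.31626 = 272 × 1.37199 = 373.18 ppm.

C ≈ 373 ppm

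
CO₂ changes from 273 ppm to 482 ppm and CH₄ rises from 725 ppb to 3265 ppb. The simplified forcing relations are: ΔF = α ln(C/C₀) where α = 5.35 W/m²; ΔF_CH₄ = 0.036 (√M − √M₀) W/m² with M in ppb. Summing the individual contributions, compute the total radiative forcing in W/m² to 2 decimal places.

CO₂: 5.35 × ln(482/273) = 5.35 × ln(1.76557) = 5.35 × 0.56847 = 3.0413 W/m².
CH₄: 0.036 × (√3265 − √725) = 0.036 × (57.1402 − 26.9258) = 0.036 × 30.2144 = 1.0877 W/m².
Total ΔF = 3.0413 + 1.0877 = 4.1290 W/m².

ΔF = 4.13 W/m²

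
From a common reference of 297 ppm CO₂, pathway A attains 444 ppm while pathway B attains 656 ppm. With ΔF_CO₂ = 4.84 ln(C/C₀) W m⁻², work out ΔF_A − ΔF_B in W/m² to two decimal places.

ΔF_A = 4.84 ln(444/297) = 4.84 × 0.40209 = 1.9461 W/m².
ΔF_B = 4.84 ln(656/297) = 4.84 × 0.79243 = 3.8354 W/m².
Difference: 1.9461 − 3.8354 = -1.8893 W/m².

ΔF_A − ΔF_B = -1.89 W/m²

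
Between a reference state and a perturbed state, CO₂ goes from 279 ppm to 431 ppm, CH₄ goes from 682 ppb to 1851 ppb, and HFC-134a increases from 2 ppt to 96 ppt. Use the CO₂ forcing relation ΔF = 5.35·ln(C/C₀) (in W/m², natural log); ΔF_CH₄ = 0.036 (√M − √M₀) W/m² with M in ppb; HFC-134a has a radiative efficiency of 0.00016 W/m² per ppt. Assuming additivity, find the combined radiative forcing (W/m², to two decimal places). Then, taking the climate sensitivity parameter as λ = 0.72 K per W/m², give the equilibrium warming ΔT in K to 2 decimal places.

ΔF = 2.95 W/m²; ΔT = 2.12 K

CO₂: 5.35 × ln(431/279) = 5.35 × ln(1.54480) = 5.35 × 0.43489 = 2.3267 W/m².
CH₄: 0.036 × (√1851 − √682) = 0.036 × (43.0232 − 26.1151) = 0.036 × 16.9081 = 0.6087 W/m².
HFC-134a: ΔF = 0.00016 × (96 − 2) = 0.00016 × 94 = 0.0150 W/m².
Total ΔF = 2.3267 + 0.6087 + 0.0150 = 2.9504 W/m².
ΔT = λ ΔF = 0.72 × 2.95 = 2.1240 K.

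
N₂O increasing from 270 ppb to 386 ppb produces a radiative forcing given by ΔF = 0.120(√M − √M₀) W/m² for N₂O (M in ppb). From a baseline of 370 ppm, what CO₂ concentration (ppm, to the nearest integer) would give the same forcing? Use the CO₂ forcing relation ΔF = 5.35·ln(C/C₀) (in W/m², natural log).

C ≈ 398 ppm

N₂O forcing: 0.120 × (√386 − √270) = 0.120 × (19.6469 − 16.4317) = 0.120 × 3.2152 = 0.38582 W/m².
Set 5.35 ln(C/370) = 0.38582: ln(C/370) = 0.38582/5.35 = 0.07212, so C = 370 × e^0.07212 = 370 × 1.07478 = 397.67 ppm.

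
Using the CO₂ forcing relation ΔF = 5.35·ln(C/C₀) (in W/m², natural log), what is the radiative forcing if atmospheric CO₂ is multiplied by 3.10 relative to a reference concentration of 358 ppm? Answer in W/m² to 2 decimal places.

Because the forcing depends only on the ratio C/C₀, the initial concentration does not enter.
ΔF = 5.35 × ln(3.10) = 5.35 × 1.13140 = 6.0530 W/m².

ΔF = 6.05 W/m²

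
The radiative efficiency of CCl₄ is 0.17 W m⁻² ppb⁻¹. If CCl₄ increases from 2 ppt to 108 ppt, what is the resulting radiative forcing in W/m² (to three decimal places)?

CCl₄: Δ = 108 − 2 = 106 ppt = 0.106 ppb; ΔF = 0.17 × 0.106 = 0.0180 W/m².

ΔF = 0.018 W/m²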